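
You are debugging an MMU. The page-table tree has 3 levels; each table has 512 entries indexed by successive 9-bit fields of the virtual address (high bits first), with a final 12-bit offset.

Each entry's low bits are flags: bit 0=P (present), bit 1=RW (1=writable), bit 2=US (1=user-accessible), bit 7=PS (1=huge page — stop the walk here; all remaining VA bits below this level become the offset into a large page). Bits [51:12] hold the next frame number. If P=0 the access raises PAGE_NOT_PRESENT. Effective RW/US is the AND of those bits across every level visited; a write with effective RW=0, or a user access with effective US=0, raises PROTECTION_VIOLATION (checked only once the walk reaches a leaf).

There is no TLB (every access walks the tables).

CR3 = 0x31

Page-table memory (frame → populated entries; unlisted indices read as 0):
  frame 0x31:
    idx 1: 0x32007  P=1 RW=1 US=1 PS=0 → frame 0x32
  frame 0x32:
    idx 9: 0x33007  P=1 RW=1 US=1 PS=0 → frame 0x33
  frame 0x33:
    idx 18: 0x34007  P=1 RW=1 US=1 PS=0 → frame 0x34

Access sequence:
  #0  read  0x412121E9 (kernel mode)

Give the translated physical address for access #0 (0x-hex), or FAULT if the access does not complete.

Trace:
#0 VA=0x412121E9 (r,kernel):
  lvl0: tbl 0x31, slot 1 ⇒ 0x32007 (P1/RW1/US1/PS0)
  lvl1: tbl 0x32, slot 9 ⇒ 0x33007 (P1/RW1/US1/PS0)
  lvl2: tbl 0x33, slot 18 ⇒ 0x34007 (P1/RW1/US1/PS0)
  ⇒ phys 0x341E9  [3 reads]

Access #0 PA: 0x341E9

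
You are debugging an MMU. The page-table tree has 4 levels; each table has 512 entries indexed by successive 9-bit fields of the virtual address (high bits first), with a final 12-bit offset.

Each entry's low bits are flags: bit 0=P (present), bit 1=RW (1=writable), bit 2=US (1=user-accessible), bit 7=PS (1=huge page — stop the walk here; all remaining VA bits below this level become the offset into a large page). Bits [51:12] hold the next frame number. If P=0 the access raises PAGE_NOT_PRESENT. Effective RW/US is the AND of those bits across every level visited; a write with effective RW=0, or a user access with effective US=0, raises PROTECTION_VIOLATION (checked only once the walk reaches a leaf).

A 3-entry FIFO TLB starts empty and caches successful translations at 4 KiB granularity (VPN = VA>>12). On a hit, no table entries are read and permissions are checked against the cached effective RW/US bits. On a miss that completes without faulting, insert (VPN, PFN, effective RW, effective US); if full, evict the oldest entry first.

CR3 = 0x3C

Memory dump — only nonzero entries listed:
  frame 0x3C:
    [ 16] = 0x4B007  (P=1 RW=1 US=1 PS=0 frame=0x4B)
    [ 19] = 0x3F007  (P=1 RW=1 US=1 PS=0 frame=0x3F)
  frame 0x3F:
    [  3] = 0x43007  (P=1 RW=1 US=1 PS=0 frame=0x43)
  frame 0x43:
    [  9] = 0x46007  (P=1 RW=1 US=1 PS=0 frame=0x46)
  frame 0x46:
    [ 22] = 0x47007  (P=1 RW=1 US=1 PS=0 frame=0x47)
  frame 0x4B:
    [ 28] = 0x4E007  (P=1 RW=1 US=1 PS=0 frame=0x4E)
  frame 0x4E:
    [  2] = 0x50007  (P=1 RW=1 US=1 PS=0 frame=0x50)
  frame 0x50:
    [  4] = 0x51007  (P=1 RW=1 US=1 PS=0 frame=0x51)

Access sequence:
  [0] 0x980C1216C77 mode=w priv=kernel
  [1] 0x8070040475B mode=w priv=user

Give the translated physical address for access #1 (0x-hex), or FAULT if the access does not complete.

Per-access translation:
#0 VA=0x980C1216C77 (w,kernel):
  L0 @0x3C[19] → 0x3F007  P=1,RW=1,US=1,PS=0
  L1 @0x3F[3] → 0x43007  P=1,RW=1,US=1,PS=0
  L2 @0x43[9] → 0x46007  P=1,RW=1,US=1,PS=0
  L3 @0x46[22] → 0x47007  P=1,RW=1,US=1,PS=0
  ⇒ phys 0x47C77  [4 reads]
#1 VA=0x8070040475B (w,user):
  L0 @0x3C[16] → 0x4B007  P=1,RW=1,US=1,PS=0
  L1 @0x4B[28] → 0x4E007  P=1,RW=1,US=1,PS=0
  L2 @0x4E[2] → 0x50007  P=1,RW=1,US=1,PS=0
  L3 @0x50[4] → 0x51007  P=1,RW=1,US=1,PS=0
  ⇒ phys 0x5175B  [4 reads]

Access #1 PA: 0x5175B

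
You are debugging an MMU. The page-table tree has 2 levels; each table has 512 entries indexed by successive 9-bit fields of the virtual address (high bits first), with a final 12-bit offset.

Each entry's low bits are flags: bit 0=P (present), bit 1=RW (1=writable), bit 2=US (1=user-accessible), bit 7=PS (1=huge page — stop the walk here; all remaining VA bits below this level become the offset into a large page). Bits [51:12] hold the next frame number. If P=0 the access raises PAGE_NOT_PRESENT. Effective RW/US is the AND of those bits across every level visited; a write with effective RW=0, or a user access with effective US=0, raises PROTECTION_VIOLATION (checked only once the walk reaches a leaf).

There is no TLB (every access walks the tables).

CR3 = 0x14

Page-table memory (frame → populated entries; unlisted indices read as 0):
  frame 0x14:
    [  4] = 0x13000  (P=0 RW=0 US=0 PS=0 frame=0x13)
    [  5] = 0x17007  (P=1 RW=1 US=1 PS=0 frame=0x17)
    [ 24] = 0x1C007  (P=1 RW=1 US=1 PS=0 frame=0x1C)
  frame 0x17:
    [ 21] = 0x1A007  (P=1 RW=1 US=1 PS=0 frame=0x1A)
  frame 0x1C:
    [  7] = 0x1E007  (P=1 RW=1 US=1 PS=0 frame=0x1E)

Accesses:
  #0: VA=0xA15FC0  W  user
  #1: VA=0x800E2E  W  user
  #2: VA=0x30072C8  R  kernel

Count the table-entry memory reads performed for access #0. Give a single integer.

Walk each access:
#0 VA=0xA15FC0 (w,user):
  L0: frame=0x14 idx=5 entry=0x17007 [P=1 RW=1 US=1 PS=0]
  L1: frame=0x17 idx=21 entry=0x1A007 [P=1 RW=1 US=1 PS=0]
  ✓ 0x1AFC0  — 2 lookups
#1 VA=0x800E2E (w,user):
  L0: frame=0x14 idx=4 entry=0x13000 [P=0 RW=0 US=0 PS=0]
  → PAGE_NOT_PRESENT  (1 entries read)
#2 VA=0x30072C8 (r,kernel):
  L0: frame=0x14 idx=24 entry=0x1C007 [P=1 RW=1 US=1 PS=0]
  L1: frame=0x1C idx=7 entry=0x1E007 [P=1 RW=1 US=1 PS=0]
  ✓ 0x1E2C8  — 2 lookups

Entries read for #0: 2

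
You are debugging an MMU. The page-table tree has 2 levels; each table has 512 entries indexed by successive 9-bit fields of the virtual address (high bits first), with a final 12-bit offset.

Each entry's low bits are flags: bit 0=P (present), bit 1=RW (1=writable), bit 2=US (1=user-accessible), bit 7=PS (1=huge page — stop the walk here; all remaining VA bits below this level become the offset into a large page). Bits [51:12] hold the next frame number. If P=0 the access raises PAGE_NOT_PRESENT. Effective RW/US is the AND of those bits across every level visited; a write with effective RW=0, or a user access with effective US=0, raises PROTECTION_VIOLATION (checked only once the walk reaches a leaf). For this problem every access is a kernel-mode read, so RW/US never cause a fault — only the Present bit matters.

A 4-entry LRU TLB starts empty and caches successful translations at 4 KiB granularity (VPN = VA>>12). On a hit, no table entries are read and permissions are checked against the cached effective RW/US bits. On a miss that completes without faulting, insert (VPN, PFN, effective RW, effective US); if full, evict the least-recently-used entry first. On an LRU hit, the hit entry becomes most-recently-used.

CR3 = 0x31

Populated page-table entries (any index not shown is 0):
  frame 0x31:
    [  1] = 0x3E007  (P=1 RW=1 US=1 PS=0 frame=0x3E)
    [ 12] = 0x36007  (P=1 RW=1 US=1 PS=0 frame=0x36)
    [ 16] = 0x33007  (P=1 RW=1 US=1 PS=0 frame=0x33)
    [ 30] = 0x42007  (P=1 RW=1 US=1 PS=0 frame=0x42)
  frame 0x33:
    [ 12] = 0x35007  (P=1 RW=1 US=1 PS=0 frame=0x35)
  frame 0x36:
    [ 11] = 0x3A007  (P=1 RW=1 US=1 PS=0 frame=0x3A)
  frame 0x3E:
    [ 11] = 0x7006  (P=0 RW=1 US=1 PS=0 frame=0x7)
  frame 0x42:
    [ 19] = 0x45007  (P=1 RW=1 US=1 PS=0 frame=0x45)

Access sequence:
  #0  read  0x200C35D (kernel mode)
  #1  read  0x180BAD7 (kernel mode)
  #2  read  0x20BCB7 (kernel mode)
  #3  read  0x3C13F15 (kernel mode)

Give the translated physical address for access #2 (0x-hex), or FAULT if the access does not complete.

Per-access translation:
#0 VA=0x200C35D (r,kernel):
  [0] read 0x31 idx=16: raw=0x33007 flags P=1 W=1 U=1 S=0
  [1] read 0x33 idx=12: raw=0x35007 flags P=1 W=1 U=1 S=0
  ⇒ phys 0x3535D  [2 reads]
#1 VA=0x180BAD7 (r,kernel):
  [0] read 0x31 idx=12: raw=0x36007 flags P=1 W=1 U=1 S=0
  [1] read 0x36 idx=11: raw=0x3A007 flags P=1 W=1 U=1 S=0
  ⇒ phys 0x3AAD7  [2 reads]
#2 VA=0x20BCB7 (r,kernel):
  [0] read 0x31 idx=1: raw=0x3E007 flags P=1 W=1 U=1 S=0
  [1] read 0x3E idx=11: raw=0x7006 flags P=0 W=1 U=1 S=0
  ✗ PAGE_NOT_PRESENT  [2 reads]
#3 VA=0x3C13F15 (r,kernel):
  [0] read 0x31 idx=30: raw=0x42007 flags P=1 W=1 U=1 S=0
  [1] read 0x42 idx=19: raw=0x45007 flags P=1 W=1 U=1 S=0
  ⇒ phys 0x45F15  [2 reads]

Access #2 PA: FAULT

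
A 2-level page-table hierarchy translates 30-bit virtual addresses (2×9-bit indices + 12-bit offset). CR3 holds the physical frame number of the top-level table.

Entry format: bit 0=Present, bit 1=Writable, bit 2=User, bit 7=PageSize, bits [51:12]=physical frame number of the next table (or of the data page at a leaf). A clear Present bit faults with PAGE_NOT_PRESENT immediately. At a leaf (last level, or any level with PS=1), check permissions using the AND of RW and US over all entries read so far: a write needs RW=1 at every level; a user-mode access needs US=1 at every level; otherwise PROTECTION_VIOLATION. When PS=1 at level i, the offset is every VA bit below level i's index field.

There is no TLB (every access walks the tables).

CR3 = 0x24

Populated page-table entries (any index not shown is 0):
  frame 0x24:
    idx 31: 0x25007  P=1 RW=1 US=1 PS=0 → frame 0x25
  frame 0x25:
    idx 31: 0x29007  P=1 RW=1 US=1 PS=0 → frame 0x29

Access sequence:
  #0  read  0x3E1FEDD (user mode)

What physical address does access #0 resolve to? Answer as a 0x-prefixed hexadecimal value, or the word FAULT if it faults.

Walk each access:
#0 VA=0x3E1FEDD (r,user):
  L0 @0x24[31] → 0x25007  P=1,RW=1,US=1,PS=0
  L1 @0x25[31] → 0x29007  P=1,RW=1,US=1,PS=0
  ✓ 0x29EDD  — 2 lookups

Access #0 PA: 0x29EDD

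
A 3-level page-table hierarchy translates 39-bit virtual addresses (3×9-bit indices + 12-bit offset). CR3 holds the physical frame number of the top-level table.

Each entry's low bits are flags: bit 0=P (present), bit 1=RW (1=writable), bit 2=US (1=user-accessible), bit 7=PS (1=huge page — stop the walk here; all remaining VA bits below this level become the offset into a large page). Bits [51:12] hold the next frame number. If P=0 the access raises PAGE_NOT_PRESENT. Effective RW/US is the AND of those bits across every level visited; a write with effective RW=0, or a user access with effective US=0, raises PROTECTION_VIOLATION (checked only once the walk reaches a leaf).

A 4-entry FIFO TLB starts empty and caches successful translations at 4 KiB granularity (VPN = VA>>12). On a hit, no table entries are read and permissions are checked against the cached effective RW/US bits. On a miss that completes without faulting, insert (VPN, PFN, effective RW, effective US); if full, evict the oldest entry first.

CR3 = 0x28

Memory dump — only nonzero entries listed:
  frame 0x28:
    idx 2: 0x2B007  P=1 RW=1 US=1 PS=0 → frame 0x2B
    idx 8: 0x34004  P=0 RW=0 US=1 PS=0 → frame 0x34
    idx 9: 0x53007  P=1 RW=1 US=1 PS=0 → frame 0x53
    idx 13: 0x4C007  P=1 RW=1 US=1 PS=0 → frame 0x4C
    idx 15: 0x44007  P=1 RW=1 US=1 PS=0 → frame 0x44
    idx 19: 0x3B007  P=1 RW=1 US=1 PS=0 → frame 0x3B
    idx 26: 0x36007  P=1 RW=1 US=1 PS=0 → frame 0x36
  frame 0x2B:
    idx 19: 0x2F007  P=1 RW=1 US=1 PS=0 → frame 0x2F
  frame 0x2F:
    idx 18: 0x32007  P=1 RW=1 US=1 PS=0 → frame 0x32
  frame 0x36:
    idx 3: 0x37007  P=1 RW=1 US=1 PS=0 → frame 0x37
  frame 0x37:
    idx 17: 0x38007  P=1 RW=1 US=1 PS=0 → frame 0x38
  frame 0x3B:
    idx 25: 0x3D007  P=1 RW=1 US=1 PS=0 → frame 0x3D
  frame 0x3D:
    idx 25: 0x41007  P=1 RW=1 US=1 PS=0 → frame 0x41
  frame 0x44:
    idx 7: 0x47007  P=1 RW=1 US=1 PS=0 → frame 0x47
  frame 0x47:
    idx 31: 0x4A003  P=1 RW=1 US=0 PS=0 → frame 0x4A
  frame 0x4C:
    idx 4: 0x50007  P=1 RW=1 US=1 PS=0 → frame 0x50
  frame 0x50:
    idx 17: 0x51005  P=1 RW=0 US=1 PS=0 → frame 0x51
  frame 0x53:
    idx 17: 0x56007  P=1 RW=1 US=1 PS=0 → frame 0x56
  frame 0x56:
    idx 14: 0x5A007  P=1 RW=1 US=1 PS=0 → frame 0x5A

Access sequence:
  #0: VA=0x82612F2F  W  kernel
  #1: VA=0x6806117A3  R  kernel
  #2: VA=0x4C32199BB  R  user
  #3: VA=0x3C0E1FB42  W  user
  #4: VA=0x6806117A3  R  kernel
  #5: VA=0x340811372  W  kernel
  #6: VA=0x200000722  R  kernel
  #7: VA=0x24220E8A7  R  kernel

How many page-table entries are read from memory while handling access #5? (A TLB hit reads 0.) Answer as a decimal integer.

Per-access translation:
#0 VA=0x82612F2F (w,kernel):
  [0] read 0x28 idx=2: raw=0x2B007 flags P=1 W=1 U=1 S=0
  [1] read 0x2B idx=19: raw=0x2F007 flags P=1 W=1 U=1 S=0
  [2] read 0x2F idx=18: raw=0x32007 flags P=1 W=1 U=1 S=0
  ✓ 0x32F2F  — 3 lookups
#1 VA=0x6806117A3 (r,kernel):
  [0] read 0x28 idx=26: raw=0x36007 flags P=1 W=1 U=1 S=0
  [1] read 0x36 idx=3: raw=0x37007 flags P=1 W=1 U=1 S=0
  [2] read 0x37 idx=17: raw=0x38007 flags P=1 W=1 U=1 S=0
  ✓ 0x387A3  — 3 lookups
#2 VA=0x4C32199BB (r,user):
  [0] read 0x28 idx=19: raw=0x3B007 flags P=1 W=1 U=1 S=0
  [1] read 0x3B idx=25: raw=0x3D007 flags P=1 W=1 U=1 S=0
  [2] read 0x3D idx=25: raw=0x41007 flags P=1 W=1 U=1 S=0
  ✓ 0x419BB  — 3 lookups
#3 VA=0x3C0E1FB42 (w,user):
  [0] read 0x28 idx=15: raw=0x44007 flags P=1 W=1 U=1 S=0
  [1] read 0x44 idx=7: raw=0x47007 flags P=1 W=1 U=1 S=0
  [2] read 0x47 idx=31: raw=0x4A003 flags P=1 W=1 U=0 S=0
  ⇒ fault: PROTECTION_VIOLATION  — 3 lookups
#4 VA=0x6806117A3 (r,kernel):
  TLB hit vpn=0x680611 → PA=0x387A3
#5 VA=0x340811372 (w,kernel):
  [0] read 0x28 idx=13: raw=0x4C007 flags P=1 W=1 U=1 S=0
  [1] read 0x4C idx=4: raw=0x50007 flags P=1 W=1 U=1 S=0
  [2] read 0x50 idx=17: raw=0x51005 flags P=1 W=0 U=1 S=0
  ⇒ fault: PROTECTION_VIOLATION  — 3 lookups
#6 VA=0x200000722 (r,kernel):
  [0] read 0x28 idx=8: raw=0x34004 flags P=0 W=0 U=1 S=0
  ⇒ fault: PAGE_NOT_PRESENT  — 1 lookups
#7 VA=0x24220E8A7 (r,kernel):
  [0] read 0x28 idx=9: raw=0x53007 flags P=1 W=1 U=1 S=0
  [1] read 0x53 idx=17: raw=0x56007 flags P=1 W=1 U=1 S=0
  [2] read 0x56 idx=14: raw=0x5A007 flags P=1 W=1 U=1 S=0
  ✓ 0x5A8A7  — 3 lookups

Entries read for #5: 3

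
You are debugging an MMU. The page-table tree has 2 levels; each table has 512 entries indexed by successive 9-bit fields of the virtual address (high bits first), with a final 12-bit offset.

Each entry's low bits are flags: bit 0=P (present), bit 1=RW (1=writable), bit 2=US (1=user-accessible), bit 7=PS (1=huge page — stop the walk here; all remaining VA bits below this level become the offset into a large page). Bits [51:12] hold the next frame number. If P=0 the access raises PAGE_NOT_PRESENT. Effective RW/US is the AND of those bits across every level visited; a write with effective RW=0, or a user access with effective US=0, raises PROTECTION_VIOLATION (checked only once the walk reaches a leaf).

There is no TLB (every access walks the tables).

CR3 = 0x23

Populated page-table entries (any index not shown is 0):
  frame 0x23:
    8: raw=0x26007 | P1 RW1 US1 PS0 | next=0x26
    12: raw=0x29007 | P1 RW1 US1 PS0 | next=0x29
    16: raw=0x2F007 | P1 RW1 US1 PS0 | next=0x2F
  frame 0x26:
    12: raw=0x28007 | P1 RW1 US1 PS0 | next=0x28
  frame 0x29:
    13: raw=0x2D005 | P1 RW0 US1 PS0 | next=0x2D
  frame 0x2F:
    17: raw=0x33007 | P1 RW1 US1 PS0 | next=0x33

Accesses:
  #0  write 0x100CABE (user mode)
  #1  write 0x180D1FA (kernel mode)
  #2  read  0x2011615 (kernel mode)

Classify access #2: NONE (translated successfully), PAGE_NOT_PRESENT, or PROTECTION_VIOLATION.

Trace:
#0 VA=0x100CABE (w,user):
  [0] read 0x23 idx=8: raw=0x26007 flags P=1 W=1 U=1 S=0
  [1] read 0x26 idx=12: raw=0x28007 flags P=1 W=1 U=1 S=0
  ⇒ phys 0x28ABE  [2 reads]
#1 VA=0x180D1FA (w,kernel):
  [0] read 0x23 idx=12: raw=0x29007 flags P=1 W=1 U=1 S=0
  [1] read 0x29 idx=13: raw=0x2D005 flags P=1 W=0 U=1 S=0
  ✗ PROTECTION_VIOLATION  [2 reads]
#2 VA=0x2011615 (r,kernel):
  [0] read 0x23 idx=16: raw=0x2F007 flags P=1 W=1 U=1 S=0
  [1] read 0x2F idx=17: raw=0x33007 flags P=1 W=1 U=1 S=0
  ⇒ phys 0x33615  [2 reads]

Access #2 fault: NONE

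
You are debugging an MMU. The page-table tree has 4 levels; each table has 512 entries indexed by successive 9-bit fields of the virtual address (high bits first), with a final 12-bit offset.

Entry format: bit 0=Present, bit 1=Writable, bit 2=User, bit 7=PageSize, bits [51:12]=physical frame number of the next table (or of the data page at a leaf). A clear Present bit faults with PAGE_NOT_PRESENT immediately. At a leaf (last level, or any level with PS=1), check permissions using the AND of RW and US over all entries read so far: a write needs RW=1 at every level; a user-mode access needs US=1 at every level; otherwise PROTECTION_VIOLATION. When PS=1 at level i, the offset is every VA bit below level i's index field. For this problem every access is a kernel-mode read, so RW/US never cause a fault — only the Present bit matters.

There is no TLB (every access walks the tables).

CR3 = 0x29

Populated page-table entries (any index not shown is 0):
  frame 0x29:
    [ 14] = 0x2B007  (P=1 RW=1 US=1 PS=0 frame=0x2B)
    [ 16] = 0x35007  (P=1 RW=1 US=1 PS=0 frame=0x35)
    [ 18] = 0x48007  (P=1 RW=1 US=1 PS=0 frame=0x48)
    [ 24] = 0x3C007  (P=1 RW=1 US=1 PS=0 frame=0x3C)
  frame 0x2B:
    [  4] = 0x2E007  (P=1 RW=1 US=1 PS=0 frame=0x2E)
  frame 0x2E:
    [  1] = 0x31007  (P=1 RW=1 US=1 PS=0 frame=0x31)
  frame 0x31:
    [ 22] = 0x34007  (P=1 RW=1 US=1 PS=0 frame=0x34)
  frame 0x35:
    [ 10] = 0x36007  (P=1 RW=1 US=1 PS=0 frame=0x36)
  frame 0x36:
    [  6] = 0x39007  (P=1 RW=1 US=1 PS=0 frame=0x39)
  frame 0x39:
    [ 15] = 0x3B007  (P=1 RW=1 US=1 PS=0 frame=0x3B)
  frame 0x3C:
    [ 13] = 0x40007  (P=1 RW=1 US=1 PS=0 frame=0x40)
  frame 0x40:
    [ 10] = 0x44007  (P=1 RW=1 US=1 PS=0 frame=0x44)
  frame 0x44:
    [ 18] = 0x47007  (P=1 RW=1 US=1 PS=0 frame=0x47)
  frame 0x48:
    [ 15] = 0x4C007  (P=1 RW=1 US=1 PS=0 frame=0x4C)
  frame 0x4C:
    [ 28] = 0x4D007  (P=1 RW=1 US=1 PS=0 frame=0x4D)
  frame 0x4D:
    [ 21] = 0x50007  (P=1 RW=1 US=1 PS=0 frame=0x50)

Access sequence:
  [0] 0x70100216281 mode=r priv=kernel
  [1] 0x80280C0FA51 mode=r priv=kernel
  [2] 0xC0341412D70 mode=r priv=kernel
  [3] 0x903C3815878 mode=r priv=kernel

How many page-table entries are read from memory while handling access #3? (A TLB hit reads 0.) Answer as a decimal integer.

Trace:
#0 VA=0x70100216281 (r,kernel):
  L0 @0x29[14] → 0x2B007  P=1,RW=1,US=1,PS=0
  L1 @0x2B[4] → 0x2E007  P=1,RW=1,US=1,PS=0
  L2 @0x2E[1] → 0x31007  P=1,RW=1,US=1,PS=0
  L3 @0x31[22] → 0x34007  P=1,RW=1,US=1,PS=0
  ✓ 0x34281  — 4 lookups
#1 VA=0x80280C0FA51 (r,kernel):
  L0 @0x29[16] → 0x35007  P=1,RW=1,US=1,PS=0
  L1 @0x35[10] → 0x36007  P=1,RW=1,US=1,PS=0
  L2 @0x36[6] → 0x39007  P=1,RW=1,US=1,PS=0
  L3 @0x39[15] → 0x3B007  P=1,RW=1,US=1,PS=0
  ✓ 0x3BA51  — 4 lookups
#2 VA=0xC0341412D70 (r,kernel):
  L0 @0x29[24] → 0x3C007  P=1,RW=1,US=1,PS=0
  L1 @0x3C[13] → 0x40007  P=1,RW=1,US=1,PS=0
  L2 @0x40[10] → 0x44007  P=1,RW=1,US=1,PS=0
  L3 @0x44[18] → 0x47007  P=1,RW=1,US=1,PS=0
  ✓ 0x47D70  — 4 lookups
#3 VA=0x903C3815878 (r,kernel):
  L0 @0x29[18] → 0x48007  P=1,RW=1,US=1,PS=0
  L1 @0x48[15] → 0x4C007  P=1,RW=1,US=1,PS=0
  L2 @0x4C[28] → 0x4D007  P=1,RW=1,US=1,PS=0
  L3 @0x4D[21] → 0x50007  P=1,RW=1,US=1,PS=0
  ✓ 0x50878  — 4 lookups

Entries read for #3: 4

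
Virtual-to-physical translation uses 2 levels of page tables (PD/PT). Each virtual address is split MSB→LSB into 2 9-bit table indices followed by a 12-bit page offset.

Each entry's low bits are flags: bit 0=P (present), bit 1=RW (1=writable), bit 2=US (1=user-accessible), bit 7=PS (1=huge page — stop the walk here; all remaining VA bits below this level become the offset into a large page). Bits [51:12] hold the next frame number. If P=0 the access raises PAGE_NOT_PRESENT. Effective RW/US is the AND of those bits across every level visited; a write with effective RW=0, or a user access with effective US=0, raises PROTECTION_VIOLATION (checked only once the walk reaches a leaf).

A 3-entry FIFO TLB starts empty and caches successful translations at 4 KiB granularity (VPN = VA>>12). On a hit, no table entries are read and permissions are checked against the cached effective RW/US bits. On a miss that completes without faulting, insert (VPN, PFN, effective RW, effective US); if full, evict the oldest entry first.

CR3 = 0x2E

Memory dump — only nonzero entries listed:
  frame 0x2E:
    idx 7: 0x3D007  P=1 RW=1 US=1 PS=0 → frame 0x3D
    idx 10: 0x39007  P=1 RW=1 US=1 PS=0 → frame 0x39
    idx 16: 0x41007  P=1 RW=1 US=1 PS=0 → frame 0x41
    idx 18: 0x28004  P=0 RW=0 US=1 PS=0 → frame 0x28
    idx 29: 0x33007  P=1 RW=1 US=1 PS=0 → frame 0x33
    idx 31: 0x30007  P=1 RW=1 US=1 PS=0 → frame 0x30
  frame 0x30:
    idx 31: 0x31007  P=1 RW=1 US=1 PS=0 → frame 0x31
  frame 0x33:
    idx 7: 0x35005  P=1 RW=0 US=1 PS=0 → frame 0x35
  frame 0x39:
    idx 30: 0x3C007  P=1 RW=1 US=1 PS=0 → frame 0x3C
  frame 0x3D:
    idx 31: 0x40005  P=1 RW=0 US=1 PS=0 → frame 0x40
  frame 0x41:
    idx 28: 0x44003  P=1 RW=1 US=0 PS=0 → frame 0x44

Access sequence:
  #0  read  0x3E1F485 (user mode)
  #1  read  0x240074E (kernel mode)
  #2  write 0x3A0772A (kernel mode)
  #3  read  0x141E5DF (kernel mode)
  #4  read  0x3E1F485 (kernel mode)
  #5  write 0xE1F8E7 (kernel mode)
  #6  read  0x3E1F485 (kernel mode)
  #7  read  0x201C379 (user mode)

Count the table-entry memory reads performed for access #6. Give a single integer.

Per-access translation:
#0 VA=0x3E1F485 (r,user):
  [0] read 0x2E idx=31: raw=0x30007 flags P=1 W=1 U=1 S=0
  [1] read 0x30 idx=31: raw=0x31007 flags P=1 W=1 U=1 S=0
  ✓ 0x31485  — 2 lookups
#1 VA=0x240074E (r,kernel):
  [0] read 0x2E idx=18: raw=0x28004 flags P=0 W=0 U=1 S=0
  → PAGE_NOT_PRESENT  (1 entries read)
#2 VA=0x3A0772A (w,kernel):
  [0] read 0x2E idx=29: raw=0x33007 flags P=1 W=1 U=1 S=0
  [1] read 0x33 idx=7: raw=0x35005 flags P=1 W=0 U=1 S=0
  → PROTECTION_VIOLATION  (2 entries read)
#3 VA=0x141E5DF (r,kernel):
  [0] read 0x2E idx=10: raw=0x39007 flags P=1 W=1 U=1 S=0
  [1] read 0x39 idx=30: raw=0x3C007 flags P=1 W=1 U=1 S=0
  ✓ 0x3C5DF  — 2 lookups
#4 VA=0x3E1F485 (r,kernel):
  TLB hit vpn=0x3E1F → PA=0x31485
#5 VA=0xE1F8E7 (w,kernel):
  [0] read 0x2E idx=7: raw=0x3D007 flags P=1 W=1 U=1 S=0
  [1] read 0x3D idx=31: raw=0x40005 flags P=1 W=0 U=1 S=0
  → PROTECTION_VIOLATION  (2 entries read)
#6 VA=0x3E1F485 (r,kernel):
  TLB hit vpn=0x3E1F → PA=0x31485
#7 VA=0x201C379 (r,user):
  [0] read 0x2E idx=16: raw=0x41007 flags P=1 W=1 U=1 S=0
  [1] read 0x41 idx=28: raw=0x44003 flags P=1 W=1 U=0 S=0
  → PROTECTION_VIOLATION  (2 entries read)

Entries read for #6: 0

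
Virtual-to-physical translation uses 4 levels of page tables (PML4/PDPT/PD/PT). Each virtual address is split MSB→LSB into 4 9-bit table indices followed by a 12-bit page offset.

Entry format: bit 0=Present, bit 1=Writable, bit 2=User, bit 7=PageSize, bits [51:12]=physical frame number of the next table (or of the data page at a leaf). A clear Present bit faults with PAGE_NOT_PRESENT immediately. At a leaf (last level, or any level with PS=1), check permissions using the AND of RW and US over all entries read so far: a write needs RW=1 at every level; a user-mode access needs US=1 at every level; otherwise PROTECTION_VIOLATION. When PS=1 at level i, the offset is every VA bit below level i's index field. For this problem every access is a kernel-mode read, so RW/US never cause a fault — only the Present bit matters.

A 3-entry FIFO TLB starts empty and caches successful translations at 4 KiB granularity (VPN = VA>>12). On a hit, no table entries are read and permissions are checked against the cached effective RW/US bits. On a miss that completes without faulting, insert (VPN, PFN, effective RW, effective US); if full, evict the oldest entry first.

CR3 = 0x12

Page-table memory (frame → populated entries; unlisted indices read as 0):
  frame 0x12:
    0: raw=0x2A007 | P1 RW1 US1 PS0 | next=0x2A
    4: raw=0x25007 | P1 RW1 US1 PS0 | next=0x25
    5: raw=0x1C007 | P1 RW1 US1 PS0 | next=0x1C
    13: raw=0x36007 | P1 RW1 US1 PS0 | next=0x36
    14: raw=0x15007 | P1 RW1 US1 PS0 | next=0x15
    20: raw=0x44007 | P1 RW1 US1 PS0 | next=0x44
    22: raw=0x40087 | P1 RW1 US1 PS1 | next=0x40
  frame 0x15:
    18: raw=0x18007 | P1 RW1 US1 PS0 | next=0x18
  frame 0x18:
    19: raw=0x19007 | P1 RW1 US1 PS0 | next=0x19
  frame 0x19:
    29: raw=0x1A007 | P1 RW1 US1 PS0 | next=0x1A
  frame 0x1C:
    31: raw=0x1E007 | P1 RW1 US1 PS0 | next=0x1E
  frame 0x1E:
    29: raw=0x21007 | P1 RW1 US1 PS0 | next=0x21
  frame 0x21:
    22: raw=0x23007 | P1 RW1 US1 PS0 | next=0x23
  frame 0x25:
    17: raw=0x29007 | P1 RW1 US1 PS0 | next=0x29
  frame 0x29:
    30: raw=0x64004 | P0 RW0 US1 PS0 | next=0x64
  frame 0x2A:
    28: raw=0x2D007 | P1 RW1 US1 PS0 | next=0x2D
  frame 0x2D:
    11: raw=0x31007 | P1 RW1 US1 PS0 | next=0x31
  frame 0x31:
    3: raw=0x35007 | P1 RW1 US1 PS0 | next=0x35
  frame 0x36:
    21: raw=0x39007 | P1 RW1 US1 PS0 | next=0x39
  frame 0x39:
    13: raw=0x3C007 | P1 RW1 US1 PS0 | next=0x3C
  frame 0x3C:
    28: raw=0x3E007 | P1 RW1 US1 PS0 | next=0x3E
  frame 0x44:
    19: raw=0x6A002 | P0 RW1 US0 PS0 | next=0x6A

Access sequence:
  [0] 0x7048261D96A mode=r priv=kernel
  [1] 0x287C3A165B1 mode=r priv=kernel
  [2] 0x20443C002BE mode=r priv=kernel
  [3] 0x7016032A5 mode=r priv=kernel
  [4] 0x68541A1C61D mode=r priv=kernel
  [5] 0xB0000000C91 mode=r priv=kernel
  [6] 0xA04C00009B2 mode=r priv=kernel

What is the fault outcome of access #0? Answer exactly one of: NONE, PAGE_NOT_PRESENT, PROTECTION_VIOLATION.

Trace:
#0 VA=0x7048261D96A (r,kernel):
  lvl0: tbl 0x12, slot 14 ⇒ 0x15007 (P1/RW1/US1/PS0)
  lvl1: tbl 0x15, slot 18 ⇒ 0x18007 (P1/RW1/US1/PS0)
  lvl2: tbl 0x18, slot 19 ⇒ 0x19007 (P1/RW1/US1/PS0)
  lvl3: tbl 0x19, slot 29 ⇒ 0x1A007 (P1/RW1/US1/PS0)
  → PA=0x1A96A  (4 entries read)
#1 VA=0x287C3A165B1 (r,kernel):
  lvl0: tbl 0x12, slot 5 ⇒ 0x1C007 (P1/RW1/US1/PS0)
  lvl1: tbl 0x1C, slot 31 ⇒ 0x1E007 (P1/RW1/US1/PS0)
  lvl2: tbl 0x1E, slot 29 ⇒ 0x21007 (P1/RW1/US1/PS0)
  lvl3: tbl 0x21, slot 22 ⇒ 0x23007 (P1/RW1/US1/PS0)
  → PA=0x235B1  (4 entries read)
#2 VA=0x20443C002BE (r,kernel):
  lvl0: tbl 0x12, slot 4 ⇒ 0x25007 (P1/RW1/US1/PS0)
  lvl1: tbl 0x25, slot 17 ⇒ 0x29007 (P1/RW1/US1/PS0)
  lvl2: tbl 0x29, slot 30 ⇒ 0x64004 (P0/RW0/US1/PS0)
  → PAGE_NOT_PRESENT  (3 entries read)
#3 VA=0x7016032A5 (r,kernel):
  lvl0: tbl 0x12, slot 0 ⇒ 0x2A007 (P1/RW1/US1/PS0)
  lvl1: tbl 0x2A, slot 28 ⇒ 0x2D007 (P1/RW1/US1/PS0)
  lvl2: tbl 0x2D, slot 11 ⇒ 0x31007 (P1/RW1/US1/PS0)
  lvl3: tbl 0x31, slot 3 ⇒ 0x35007 (P1/RW1/US1/PS0)
  → PA=0x352A5  (4 entries read)
#4 VA=0x68541A1C61D (r,kernel):
  lvl0: tbl 0x12, slot 13 ⇒ 0x36007 (P1/RW1/US1/PS0)
  lvl1: tbl 0x36, slot 21 ⇒ 0x39007 (P1/RW1/US1/PS0)
  lvl2: tbl 0x39, slot 13 ⇒ 0x3C007 (P1/RW1/US1/PS0)
  lvl3: tbl 0x3C, slot 28 ⇒ 0x3E007 (P1/RW1/US1/PS0)
  → PA=0x3E61D  (4 entries read)
#5 VA=0xB0000000C91 (r,kernel):
  lvl0: tbl 0x12, slot 22 ⇒ 0x40087 (P1/RW1/US1/PS1)
  → PA=0x40C91 (huge @L0)  (1 entries read)
#6 VA=0xA04C00009B2 (r,kernel):
  lvl0: tbl 0x12, slot 20 ⇒ 0x44007 (P1/RW1/US1/PS0)
  lvl1: tbl 0x44, slot 19 ⇒ 0x6A002 (P0/RW1/US0/PS0)
  → PAGE_NOT_PRESENT  (2 entries read)

Access #0 fault: NONE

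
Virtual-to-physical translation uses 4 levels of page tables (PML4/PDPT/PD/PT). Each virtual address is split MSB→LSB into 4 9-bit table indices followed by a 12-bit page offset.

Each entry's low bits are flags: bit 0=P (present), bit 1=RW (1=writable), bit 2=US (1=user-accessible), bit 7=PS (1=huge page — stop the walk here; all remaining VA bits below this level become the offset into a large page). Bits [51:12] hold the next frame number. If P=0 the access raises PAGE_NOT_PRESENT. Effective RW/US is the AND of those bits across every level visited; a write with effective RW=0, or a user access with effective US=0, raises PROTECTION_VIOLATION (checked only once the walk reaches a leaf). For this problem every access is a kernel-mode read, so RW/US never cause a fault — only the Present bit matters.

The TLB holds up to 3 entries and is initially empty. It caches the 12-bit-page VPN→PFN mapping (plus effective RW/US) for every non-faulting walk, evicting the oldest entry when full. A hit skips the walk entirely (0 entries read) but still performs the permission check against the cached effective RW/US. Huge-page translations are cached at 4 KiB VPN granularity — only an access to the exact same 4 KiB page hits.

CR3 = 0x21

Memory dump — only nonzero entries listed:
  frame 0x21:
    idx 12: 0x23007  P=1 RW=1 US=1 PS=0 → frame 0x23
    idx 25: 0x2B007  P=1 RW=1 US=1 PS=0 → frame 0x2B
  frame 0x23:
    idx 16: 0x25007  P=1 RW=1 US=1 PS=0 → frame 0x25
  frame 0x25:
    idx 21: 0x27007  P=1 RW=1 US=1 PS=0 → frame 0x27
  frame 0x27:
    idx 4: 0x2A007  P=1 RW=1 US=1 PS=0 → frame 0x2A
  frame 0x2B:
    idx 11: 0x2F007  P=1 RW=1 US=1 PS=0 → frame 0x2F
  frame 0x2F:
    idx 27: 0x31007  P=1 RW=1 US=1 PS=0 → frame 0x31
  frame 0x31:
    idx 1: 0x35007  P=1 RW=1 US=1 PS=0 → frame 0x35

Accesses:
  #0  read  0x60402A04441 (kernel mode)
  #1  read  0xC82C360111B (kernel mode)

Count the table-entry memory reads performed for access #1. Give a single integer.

Trace:
#0 VA=0x60402A04441 (r,kernel):
  L0: frame=0x21 idx=12 entry=0x23007 [P=1 RW=1 US=1 PS=0]
  L1: frame=0x23 idx=16 entry=0x25007 [P=1 RW=1 US=1 PS=0]
  L2: frame=0x25 idx=21 entry=0x27007 [P=1 RW=1 US=1 PS=0]
  L3: frame=0x27 idx=4 entry=0x2A007 [P=1 RW=1 US=1 PS=0]
  ⇒ phys 0x2A441  [4 reads]
#1 VA=0xC82C360111B (r,kernel):
  L0: frame=0x21 idx=25 entry=0x2B007 [P=1 RW=1 US=1 PS=0]
  L1: frame=0x2B idx=11 entry=0x2F007 [P=1 RW=1 US=1 PS=0]
  L2: frame=0x2F idx=27 entry=0x31007 [P=1 RW=1 US=1 PS=0]
  L3: frame=0x31 idx=1 entry=0x35007 [P=1 RW=1 US=1 PS=0]
  ⇒ phys 0x3511B  [4 reads]

Entries read for #1: 4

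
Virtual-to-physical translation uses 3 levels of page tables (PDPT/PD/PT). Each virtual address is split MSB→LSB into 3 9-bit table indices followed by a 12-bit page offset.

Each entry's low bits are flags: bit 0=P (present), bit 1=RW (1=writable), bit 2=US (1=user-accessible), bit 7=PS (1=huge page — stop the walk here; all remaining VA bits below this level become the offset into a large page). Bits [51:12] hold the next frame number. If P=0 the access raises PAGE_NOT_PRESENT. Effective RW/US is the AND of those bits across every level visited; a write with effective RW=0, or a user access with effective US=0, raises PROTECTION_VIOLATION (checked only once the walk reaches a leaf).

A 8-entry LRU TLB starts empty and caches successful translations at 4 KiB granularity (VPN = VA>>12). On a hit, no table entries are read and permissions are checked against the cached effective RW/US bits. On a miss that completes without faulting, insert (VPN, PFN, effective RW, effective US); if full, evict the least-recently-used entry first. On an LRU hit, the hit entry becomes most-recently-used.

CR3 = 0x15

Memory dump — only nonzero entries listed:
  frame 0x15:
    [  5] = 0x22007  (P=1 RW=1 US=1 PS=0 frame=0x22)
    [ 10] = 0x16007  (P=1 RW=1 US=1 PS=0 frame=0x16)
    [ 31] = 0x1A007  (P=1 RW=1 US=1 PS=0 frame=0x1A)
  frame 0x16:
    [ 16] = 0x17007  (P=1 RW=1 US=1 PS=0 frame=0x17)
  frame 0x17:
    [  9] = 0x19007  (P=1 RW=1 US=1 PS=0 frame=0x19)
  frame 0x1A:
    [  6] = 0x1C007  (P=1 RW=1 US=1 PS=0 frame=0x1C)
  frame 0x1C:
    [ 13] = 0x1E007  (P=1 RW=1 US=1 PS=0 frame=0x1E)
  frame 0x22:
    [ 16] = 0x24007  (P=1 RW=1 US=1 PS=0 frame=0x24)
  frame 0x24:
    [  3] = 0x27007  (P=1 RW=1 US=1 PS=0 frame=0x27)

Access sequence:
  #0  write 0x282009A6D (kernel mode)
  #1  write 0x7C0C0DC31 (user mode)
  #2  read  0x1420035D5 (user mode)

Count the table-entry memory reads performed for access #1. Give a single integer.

Per-access translation:
#0 VA=0x282009A6D (w,kernel):
  lvl0: tbl 0x15, slot 10 ⇒ 0x16007 (P1/RW1/US1/PS0)
  lvl1: tbl 0x16, slot 16 ⇒ 0x17007 (P1/RW1/US1/PS0)
  lvl2: tbl 0x17, slot 9 ⇒ 0x19007 (P1/RW1/US1/PS0)
  ✓ 0x19A6D  — 3 lookups
#1 VA=0x7C0C0DC31 (w,user):
  lvl0: tbl 0x15, slot 31 ⇒ 0x1A007 (P1/RW1/US1/PS0)
  lvl1: tbl 0x1A, slot 6 ⇒ 0x1C007 (P1/RW1/US1/PS0)
  lvl2: tbl 0x1C, slot 13 ⇒ 0x1E007 (P1/RW1/US1/PS0)
  ✓ 0x1EC31  — 3 lookups
#2 VA=0x1420035D5 (r,user):
  lvl0: tbl 0x15, slot 5 ⇒ 0x22007 (P1/RW1/US1/PS0)
  lvl1: tbl 0x22, slot 16 ⇒ 0x24007 (P1/RW1/US1/PS0)
  lvl2: tbl 0x24, slot 3 ⇒ 0x27007 (P1/RW1/US1/PS0)
  ✓ 0x275D5  — 3 lookups

Entries read for #1: 3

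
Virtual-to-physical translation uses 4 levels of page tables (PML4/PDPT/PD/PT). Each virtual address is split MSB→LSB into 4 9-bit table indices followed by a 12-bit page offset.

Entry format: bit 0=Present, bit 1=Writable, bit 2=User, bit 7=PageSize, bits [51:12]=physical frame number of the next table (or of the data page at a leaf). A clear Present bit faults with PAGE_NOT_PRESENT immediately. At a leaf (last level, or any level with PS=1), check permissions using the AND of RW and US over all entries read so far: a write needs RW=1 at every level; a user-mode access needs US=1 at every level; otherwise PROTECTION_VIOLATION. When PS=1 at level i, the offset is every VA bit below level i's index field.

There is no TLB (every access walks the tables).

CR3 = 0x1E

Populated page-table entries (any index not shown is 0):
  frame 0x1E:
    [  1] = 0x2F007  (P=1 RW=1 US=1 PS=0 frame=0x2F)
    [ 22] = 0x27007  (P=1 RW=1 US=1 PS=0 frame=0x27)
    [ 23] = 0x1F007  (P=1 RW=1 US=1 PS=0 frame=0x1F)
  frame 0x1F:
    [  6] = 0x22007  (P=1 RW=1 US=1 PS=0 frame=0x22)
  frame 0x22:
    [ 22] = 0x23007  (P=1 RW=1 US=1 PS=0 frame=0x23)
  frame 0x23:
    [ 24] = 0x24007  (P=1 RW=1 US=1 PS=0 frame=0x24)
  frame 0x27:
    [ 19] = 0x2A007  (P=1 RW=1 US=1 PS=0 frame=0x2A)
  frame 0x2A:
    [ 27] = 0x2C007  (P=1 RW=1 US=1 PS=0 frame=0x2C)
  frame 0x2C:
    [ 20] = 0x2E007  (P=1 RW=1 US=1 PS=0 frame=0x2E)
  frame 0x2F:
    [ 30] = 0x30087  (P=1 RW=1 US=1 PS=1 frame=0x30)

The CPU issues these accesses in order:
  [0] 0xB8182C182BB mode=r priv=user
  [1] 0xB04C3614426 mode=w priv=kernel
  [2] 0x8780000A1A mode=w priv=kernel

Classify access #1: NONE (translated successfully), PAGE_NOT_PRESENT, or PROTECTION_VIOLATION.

Trace:
#0 VA=0xB8182C182BB (r,user):
  L0 @0x1E[23] → 0x1F007  P=1,RW=1,US=1,PS=0
  L1 @0x1F[6] → 0x22007  P=1,RW=1,US=1,PS=0
  L2 @0x22[22] → 0x23007  P=1,RW=1,US=1,PS=0
  L3 @0x23[24] → 0x24007  P=1,RW=1,US=1,PS=0
  → PA=0x242BB  (4 entries read)
#1 VA=0xB04C3614426 (w,kernel):
  L0 @0x1E[22] → 0x27007  P=1,RW=1,US=1,PS=0
  L1 @0x27[19] → 0x2A007  P=1,RW=1,US=1,PS=0
  L2 @0x2A[27] → 0x2C007  P=1,RW=1,US=1,PS=0
  L3 @0x2C[20] → 0x2E007  P=1,RW=1,US=1,PS=0
  → PA=0x2E426  (4 entries read)
#2 VA=0x8780000A1A (w,kernel):
  L0 @0x1E[1] → 0x2F007  P=1,RW=1,US=1,PS=0
  L1 @0x2F[30] → 0x30087  P=1,RW=1,US=1,PS=1
  → PA=0x30A1A (huge @L1)  (2 entries read)

Access #1 fault: NONE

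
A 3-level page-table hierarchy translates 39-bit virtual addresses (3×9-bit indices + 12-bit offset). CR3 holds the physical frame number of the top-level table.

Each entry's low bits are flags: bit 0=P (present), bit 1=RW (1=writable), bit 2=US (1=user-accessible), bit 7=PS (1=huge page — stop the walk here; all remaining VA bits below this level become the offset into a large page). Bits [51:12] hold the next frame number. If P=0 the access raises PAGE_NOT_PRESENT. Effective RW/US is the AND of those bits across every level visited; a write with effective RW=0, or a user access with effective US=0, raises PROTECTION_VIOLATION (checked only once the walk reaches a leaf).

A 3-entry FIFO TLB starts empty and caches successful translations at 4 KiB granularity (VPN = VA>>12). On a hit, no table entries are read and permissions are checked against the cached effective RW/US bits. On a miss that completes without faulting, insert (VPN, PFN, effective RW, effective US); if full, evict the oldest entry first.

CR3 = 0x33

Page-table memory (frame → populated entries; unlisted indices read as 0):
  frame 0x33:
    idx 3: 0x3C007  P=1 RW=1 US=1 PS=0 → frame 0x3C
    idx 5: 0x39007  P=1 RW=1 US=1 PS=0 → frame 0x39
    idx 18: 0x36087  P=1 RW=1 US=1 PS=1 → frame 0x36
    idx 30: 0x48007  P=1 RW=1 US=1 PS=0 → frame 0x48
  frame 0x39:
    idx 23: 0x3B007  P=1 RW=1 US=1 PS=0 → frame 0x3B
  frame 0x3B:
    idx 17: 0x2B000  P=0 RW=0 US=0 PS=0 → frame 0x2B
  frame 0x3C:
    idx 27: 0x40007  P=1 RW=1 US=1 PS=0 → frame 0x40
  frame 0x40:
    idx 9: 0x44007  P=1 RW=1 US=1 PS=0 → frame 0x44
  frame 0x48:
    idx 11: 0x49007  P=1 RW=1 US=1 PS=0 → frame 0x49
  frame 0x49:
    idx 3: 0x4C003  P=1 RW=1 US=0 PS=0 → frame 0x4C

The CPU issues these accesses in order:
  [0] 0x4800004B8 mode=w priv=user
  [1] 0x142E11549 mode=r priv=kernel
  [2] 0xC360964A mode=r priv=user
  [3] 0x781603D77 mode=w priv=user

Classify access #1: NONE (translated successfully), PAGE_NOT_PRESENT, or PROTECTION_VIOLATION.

Trace:
#0 VA=0x4800004B8 (w,user):
  L0: frame=0x33 idx=18 entry=0x36087 [P=1 RW=1 US=1 PS=1]
  ⇒ phys 0x364B8 (huge @L0)  [1 reads]
#1 VA=0x142E11549 (r,kernel):
  L0: frame=0x33 idx=5 entry=0x39007 [P=1 RW=1 US=1 PS=0]
  L1: frame=0x39 idx=23 entry=0x3B007 [P=1 RW=1 US=1 PS=0]
  L2: frame=0x3B idx=17 entry=0x2B000 [P=0 RW=0 US=0 PS=0]
  ⇒ fault: PAGE_NOT_PRESENT  — 3 lookups
#2 VA=0xC360964A (r,user):
  L0: frame=0x33 idx=3 entry=0x3C007 [P=1 RW=1 US=1 PS=0]
  L1: frame=0x3C idx=27 entry=0x40007 [P=1 RW=1 US=1 PS=0]
  L2: frame=0x40 idx=9 entry=0x44007 [P=1 RW=1 US=1 PS=0]
  ⇒ phys 0x4464A  [3 reads]
#3 VA=0x781603D77 (w,user):
  L0: frame=0x33 idx=30 entry=0x48007 [P=1 RW=1 US=1 PS=0]
  L1: frame=0x48 idx=11 entry=0x49007 [P=1 RW=1 US=1 PS=0]
  L2: frame=0x49 idx=3 entry=0x4C003 [P=1 RW=1 US=0 PS=0]
  ⇒ fault: PROTECTION_VIOLATION  — 3 lookups

Access #1 fault: PAGE_NOT_PRESENT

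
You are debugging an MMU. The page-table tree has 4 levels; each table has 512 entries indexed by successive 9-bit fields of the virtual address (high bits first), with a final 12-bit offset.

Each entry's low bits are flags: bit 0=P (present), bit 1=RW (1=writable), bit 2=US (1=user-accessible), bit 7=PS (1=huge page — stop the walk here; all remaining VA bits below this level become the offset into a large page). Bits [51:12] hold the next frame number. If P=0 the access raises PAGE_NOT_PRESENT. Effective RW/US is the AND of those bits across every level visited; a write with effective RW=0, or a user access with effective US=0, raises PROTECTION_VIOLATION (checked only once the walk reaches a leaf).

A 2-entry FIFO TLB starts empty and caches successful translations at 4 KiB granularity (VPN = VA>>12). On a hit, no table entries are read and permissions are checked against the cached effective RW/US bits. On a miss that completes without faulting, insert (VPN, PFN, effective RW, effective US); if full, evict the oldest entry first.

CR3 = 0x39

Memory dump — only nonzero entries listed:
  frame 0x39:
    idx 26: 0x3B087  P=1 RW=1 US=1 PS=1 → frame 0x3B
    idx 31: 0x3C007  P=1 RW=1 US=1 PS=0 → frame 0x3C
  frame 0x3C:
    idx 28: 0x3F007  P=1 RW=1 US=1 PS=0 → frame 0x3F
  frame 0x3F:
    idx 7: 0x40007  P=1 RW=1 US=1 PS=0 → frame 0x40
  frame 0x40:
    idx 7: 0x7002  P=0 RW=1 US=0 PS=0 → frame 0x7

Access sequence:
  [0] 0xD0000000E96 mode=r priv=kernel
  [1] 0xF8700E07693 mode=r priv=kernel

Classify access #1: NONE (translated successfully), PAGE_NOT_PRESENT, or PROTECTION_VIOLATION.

Walk each access:
#0 VA=0xD0000000E96 (r,kernel):
  L0 @0x39[26] → 0x3B087  P=1,RW=1,US=1,PS=1
  ✓ 0x3BE96 (huge @L0)  — 1 lookups
#1 VA=0xF8700E07693 (r,kernel):
  L0 @0x39[31] → 0x3C007  P=1,RW=1,US=1,PS=0
  L1 @0x3C[28] → 0x3F007  P=1,RW=1,US=1,PS=0
  L2 @0x3F[7] → 0x40007  P=1,RW=1,US=1,PS=0
  L3 @0x40[7] → 0x7002  P=0,RW=1,US=0,PS=0
  ✗ PAGE_NOT_PRESENT  [4 reads]

Access #1 fault: PAGE_NOT_PRESENT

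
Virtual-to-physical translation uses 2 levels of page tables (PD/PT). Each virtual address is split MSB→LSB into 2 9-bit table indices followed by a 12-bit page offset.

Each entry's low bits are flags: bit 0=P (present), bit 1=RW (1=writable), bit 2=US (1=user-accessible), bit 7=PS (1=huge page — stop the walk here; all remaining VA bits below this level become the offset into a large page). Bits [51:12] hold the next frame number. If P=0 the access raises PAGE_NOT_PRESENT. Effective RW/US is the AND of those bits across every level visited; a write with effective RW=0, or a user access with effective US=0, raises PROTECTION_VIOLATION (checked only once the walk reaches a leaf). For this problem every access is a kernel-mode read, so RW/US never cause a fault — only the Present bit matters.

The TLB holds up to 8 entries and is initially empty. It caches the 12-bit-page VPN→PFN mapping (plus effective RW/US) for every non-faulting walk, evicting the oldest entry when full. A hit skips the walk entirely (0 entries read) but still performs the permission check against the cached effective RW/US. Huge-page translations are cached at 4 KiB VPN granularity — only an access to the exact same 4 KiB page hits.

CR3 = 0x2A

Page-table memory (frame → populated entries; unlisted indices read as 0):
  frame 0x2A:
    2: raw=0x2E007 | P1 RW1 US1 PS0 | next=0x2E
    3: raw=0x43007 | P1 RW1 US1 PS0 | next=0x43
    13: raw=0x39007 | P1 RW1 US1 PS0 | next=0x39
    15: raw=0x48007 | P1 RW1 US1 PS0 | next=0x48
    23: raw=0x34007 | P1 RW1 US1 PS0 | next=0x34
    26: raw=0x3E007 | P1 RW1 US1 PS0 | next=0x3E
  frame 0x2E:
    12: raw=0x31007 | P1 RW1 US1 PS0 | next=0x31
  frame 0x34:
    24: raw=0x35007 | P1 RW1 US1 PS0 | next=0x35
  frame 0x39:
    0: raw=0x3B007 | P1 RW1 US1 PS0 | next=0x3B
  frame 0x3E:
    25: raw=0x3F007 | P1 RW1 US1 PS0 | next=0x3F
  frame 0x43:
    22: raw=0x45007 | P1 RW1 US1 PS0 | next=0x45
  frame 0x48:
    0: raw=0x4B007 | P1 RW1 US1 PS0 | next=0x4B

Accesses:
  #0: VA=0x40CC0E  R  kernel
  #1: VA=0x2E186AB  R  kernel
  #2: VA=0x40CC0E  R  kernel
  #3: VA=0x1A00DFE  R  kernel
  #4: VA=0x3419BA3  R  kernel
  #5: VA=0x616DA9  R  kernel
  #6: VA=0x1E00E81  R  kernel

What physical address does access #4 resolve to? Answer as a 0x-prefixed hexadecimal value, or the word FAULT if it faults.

Per-access translation:
#0 VA=0x40CC0E (r,kernel):
  [0] read 0x2A idx=2: raw=0x2E007 flags P=1 W=1 U=1 S=0
  [1] read 0x2E idx=12: raw=0x31007 flags P=1 W=1 U=1 S=0
  ⇒ phys 0x31C0E  [2 reads]
#1 VA=0x2E186AB (r,kernel):
  [0] read 0x2A idx=23: raw=0x34007 flags P=1 W=1 U=1 S=0
  [1] read 0x34 idx=24: raw=0x35007 flags P=1 W=1 U=1 S=0
  ⇒ phys 0x356AB  [2 reads]
#2 VA=0x40CC0E (r,kernel):
  TLB hit vpn=0x40C → PA=0x31C0E
#3 VA=0x1A00DFE (r,kernel):
  [0] read 0x2A idx=13: raw=0x39007 flags P=1 W=1 U=1 S=0
  [1] read 0x39 idx=0: raw=0x3B007 flags P=1 W=1 U=1 S=0
  ⇒ phys 0x3BDFE  [2 reads]
#4 VA=0x3419BA3 (r,kernel):
  [0] read 0x2A idx=26: raw=0x3E007 flags P=1 W=1 U=1 S=0
  [1] read 0x3E idx=25: raw=0x3F007 flags P=1 W=1 U=1 S=0
  ⇒ phys 0x3FBA3  [2 reads]
#5 VA=0x616DA9 (r,kernel):
  [0] read 0x2A idx=3: raw=0x43007 flags P=1 W=1 U=1 S=0
  [1] read 0x43 idx=22: raw=0x45007 flags P=1 W=1 U=1 S=0
  ⇒ phys 0x45DA9  [2 reads]
#6 VA=0x1E00E81 (r,kernel):
  [0] read 0x2A idx=15: raw=0x48007 flags P=1 W=1 U=1 S=0
  [1] read 0x48 idx=0: raw=0x4B007 flags P=1 W=1 U=1 S=0
  ⇒ phys 0x4BE81  [2 reads]

Access #4 PA: 0x3FBA3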